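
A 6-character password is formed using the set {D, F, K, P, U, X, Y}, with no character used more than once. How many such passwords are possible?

This is a permutation of 6 out of 7: P(7,6) = 7!/1!.
7 × 6 × 5 × 4 × 3 × 2 = 5040.

5040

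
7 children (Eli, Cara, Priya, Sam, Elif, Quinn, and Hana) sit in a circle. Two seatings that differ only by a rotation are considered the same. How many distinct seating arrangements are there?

720

Seat Eli anywhere (absorbing the rotational symmetry), then permute the other 6: (6)! = 720.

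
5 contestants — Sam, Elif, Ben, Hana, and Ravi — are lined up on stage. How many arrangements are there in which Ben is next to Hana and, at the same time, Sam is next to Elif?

24

Treat {Ben,Hana} as one block (2 orders) and {Sam,Elif} as another (2 orders).
That leaves 3 units to arrange: 2 × 2 × 3! = 4 × 6 = 24.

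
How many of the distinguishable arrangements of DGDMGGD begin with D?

60

With the first slot taken by D, it remains to arrange the other 6 letters (GDMGGD).
Those 6 letters have D appearing twice and G appearing 3 times, giving (6)!/(3!·2!) = 60.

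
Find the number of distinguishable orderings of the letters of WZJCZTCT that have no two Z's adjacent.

3780

There are 8!/(2!·2!·2!) = 5040 arrangements of WZJCZTCT in total.
If the two Z's are adjacent, glue them into one block, leaving 7 items to arrange: (7)!/(2!·2!) = 1260 ways.
Subtracting, 5040 − 1260 = 3780 arrangements keep the Z's apart.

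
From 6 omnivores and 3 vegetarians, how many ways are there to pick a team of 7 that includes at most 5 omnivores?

Split by how many omnivores are chosen (0 through 5).
Sum: C(6,0)·C(3,7) + C(6,1)·C(3,6) + C(6,2)·C(3,5) + C(6,3)·C(3,4) + C(6,4)·C(3,3) + C(6,5)·C(3,2) = 0 + 0 + 0 + 0 + 15 + 18 = 33.

33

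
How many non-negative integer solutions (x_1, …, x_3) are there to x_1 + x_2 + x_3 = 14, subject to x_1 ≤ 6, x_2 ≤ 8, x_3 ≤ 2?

6

Ignoring the caps, the number of non-negative solutions to x_1+…+x_3 = 14 is C(16,2) = 120.
Subtract solutions that violate a single cap (substitute x_i' = x_i − (cap_i+1)): x_1 ≥ 7 gives C(9,2) = 36; x_2 ≥ 9 gives C(7,2) = 21; x_3 ≥ 3 gives C(13,2) = 78. Together 135.
Add back pairs where two caps are both exceeded: 0 + 15 + 6 = 21.
By inclusion–exclusion the count is 120 − 135 + 21 = 6.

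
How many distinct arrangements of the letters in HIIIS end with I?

With the last slot taken by I, it remains to arrange the other 4 letters (HIIS).
Those 4 letters have I appearing twice, giving (4)!/(2!) = 12.

12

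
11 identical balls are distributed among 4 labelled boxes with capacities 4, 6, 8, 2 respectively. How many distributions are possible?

Without the upper bounds there are C(14,3) = 364 ways to split 11 among 4 boxes.
Subtract solutions that violate a single cap (substitute x_i' = x_i − (cap_i+1)): x_1 ≥ 5 gives C(9,3) = 84; x_2 ≥ 7 gives C(7,3) = 35; x_3 ≥ 9 gives C(5,3) = 10; x_4 ≥ 3 gives C(11,3) = 165. Together 294.
Add back pairs where two caps are both exceeded: 0 + 0 + 20 + 0 + 4 + 0 = 24.
By inclusion–exclusion the count is 364 − 294 + 24 = 94.

94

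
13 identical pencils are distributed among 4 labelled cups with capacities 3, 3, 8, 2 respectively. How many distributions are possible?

19

Ignoring the caps, the number of non-negative solutions to x_1+…+x_4 = 13 is C(16,3) = 560.
Subtract solutions that violate a single cap (substitute x_i' = x_i − (cap_i+1)): x_1 ≥ 4 gives C(12,3) = 220; x_2 ≥ 4 gives C(12,3) = 220; x_3 ≥ 9 gives C(7,3) = 35; x_4 ≥ 3 gives C(13,3) = 286. Together 761.
Add back pairs where two caps are both exceeded: 56 + 1 + 84 + 1 + 84 + 4 = 230.
Subtract triples: 0 + 10 + 0 + 0 = 10.
By inclusion–exclusion the count is 560 − 761 + 230 − 10 = 19.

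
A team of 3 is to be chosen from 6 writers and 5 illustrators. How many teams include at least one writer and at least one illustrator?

With no constraint there are C(11,3) = 165 possible selections.
Subtract selections that omit an entire group: no writers → C(5,3) = 10; no illustrators → C(6,3) = 20.
Both groups omitted at once is impossible, so 165 − 30 = 135.

135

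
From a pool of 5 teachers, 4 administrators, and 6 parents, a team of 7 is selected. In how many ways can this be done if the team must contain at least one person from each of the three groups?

5949

With no constraint there are C(15,7) = 6435 possible selections.
Selections missing a whole group: no teachers → C(10,7) = 120; no administrators → C(11,7) = 330; no parents → C(9,7) = 36.
Add back selections omitting two groups (i.e. drawn from a single group): C(5,7) + C(4,7) + C(6,7) = 0.
By inclusion–exclusion: 6435 − 486 + 0 = 5949.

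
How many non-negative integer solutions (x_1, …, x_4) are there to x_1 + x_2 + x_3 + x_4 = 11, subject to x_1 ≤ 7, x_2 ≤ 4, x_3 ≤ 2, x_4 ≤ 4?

By stars and bars, unrestricted non-negative solutions to x_1+…+x_4 = 11 number C(11+3,3) = 364.
Subtract solutions that violate a single cap (substitute x_i' = x_i − (cap_i+1)): x_1 ≥ 8 gives C(6,3) = 20; x_2 ≥ 5 gives C(9,3) = 84; x_3 ≥ 3 gives C(11,3) = 165; x_4 ≥ 5 gives C(9,3) = 84. Together 353.
Add back pairs where two caps are both exceeded: 0 + 1 + 0 + 20 + 4 + 20 = 45.
By inclusion–exclusion the count is 364 − 353 + 45 = 56.

56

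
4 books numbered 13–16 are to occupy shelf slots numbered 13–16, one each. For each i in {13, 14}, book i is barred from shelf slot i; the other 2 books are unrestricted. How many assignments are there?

Let Aᵢ (for i ∈ {13, 14}) be the placements that put book i in its forbidden shelf slot. Any j of these fix j positions, leaving (4−j)! ways to fill the rest, and there are C(2,j) ways to pick which j.
By inclusion–exclusion, the number of valid placements is Σ_{j=0}^{2} (−1)^j C(2,j)·(4−j)!.
Computing: 24 − 12 + 2 = 14.

14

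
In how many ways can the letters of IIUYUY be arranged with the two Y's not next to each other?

60

Total arrangements of IIUYUY: 6!/(2!·2!·2!) = 90.
Arrangements with the Y's together: treat YY as one letter, giving (5)!/(2!·2!) = 30.
Hence 90 − 30 = 60.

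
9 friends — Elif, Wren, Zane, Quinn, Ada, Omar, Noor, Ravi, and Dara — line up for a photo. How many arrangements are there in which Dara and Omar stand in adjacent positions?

Glue Dara and Omar into one block (2 internal orders), leaving 8 units to arrange in a row.
That gives 2 × 8! = 2 × 40320 = 80640.

80640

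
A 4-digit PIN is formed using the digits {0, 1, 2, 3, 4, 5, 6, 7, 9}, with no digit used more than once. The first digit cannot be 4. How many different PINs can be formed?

The first digit has 9−1 = 8 choices (anything except 4).
The remaining 3 digits are filled from the other 8 symbols without repetition: 8 × 7 × 6 = 336.
Total: 8 × 336 = 2688.

2688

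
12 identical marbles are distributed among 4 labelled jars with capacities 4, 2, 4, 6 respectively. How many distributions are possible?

31

Without the upper bounds there are C(15,3) = 455 ways to split 12 among 4 jars.
Subtract solutions that violate a single cap (substitute x_i' = x_i − (cap_i+1)): x_1 ≥ 5 gives C(10,3) = 120; x_2 ≥ 3 gives C(12,3) = 220; x_3 ≥ 5 gives C(10,3) = 120; x_4 ≥ 7 gives C(8,3) = 56. Together 516.
Add back pairs where two caps are both exceeded: 35 + 10 + 1 + 35 + 10 + 1 = 92.
By inclusion–exclusion the count is 455 − 516 + 92 = 31.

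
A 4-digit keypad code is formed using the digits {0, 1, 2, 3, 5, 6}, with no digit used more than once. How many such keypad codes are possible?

360

Choose and order 4 of the 6 symbols: the first digit has 6 options, the next 5, then 4, 3.
That product is 6 × 5 × 4 × 3 = 360.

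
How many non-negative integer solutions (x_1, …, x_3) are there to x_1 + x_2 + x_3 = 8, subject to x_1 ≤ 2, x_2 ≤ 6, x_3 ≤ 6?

Without the upper bounds there are C(10,2) = 45 ways to split 8 among 3 variables.
Subtract solutions that violate a single cap (substitute x_i' = x_i − (cap_i+1)): x_1 ≥ 3 gives C(7,2) = 21; x_2 ≥ 7 gives C(3,2) = 3; x_3 ≥ 7 gives C(3,2) = 3. Together 27.
No two caps can be exceeded simultaneously, so the pair terms are all 0.
By inclusion–exclusion the count is 45 − 27 + 0 = 18.

18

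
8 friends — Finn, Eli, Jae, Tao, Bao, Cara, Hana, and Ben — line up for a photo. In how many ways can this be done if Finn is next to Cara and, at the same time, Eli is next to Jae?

2880

Treat {Finn,Cara} as one block (2 orders) and {Eli,Jae} as another (2 orders).
That leaves 6 units to arrange: 2 × 2 × 6! = 4 × 720 = 2880.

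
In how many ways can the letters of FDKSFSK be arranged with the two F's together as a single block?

180

Treat the 2 copies of F as a single block. The multiset to arrange is then {FF, D, K, K, S, S}, 6 items in all.
That gives (6)!/(2!·2!) = 180 arrangements.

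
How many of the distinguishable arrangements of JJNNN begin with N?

6

Fix N in the first position and arrange the remaining 4 letters.
Those 4 letters have J appearing twice and N appearing twice, giving (4)!/(2!·2!) = 6.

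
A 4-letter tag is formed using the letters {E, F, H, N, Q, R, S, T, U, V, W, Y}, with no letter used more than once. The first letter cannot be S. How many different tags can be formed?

10890

The first letter has 12−1 = 11 choices (anything except S).
The remaining 3 letters are filled from the other 11 symbols without repetition: 11 × 10 × 9 = 990.
Total: 11 × 990 = 10890.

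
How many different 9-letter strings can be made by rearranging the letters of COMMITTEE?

45360

COMMITTEE has 9 letters with E appearing twice, M appearing twice, and T appearing twice.
The number of distinct arrangements is 9!/(2!·2!·2!) = 362880/8 = 45360.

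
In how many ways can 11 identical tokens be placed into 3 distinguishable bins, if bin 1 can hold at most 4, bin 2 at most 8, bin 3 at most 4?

19

Ignoring the caps, the number of non-negative solutions to x_1+…+x_3 = 11 is C(13,2) = 78.
Subtract solutions that violate a single cap (substitute x_i' = x_i − (cap_i+1)): x_1 ≥ 5 gives C(8,2) = 28; x_2 ≥ 9 gives C(4,2) = 6; x_3 ≥ 5 gives C(8,2) = 28. Together 62.
Add back pairs where two caps are both exceeded: 0 + 3 + 0 = 3.
By inclusion–exclusion the count is 78 − 62 + 3 = 19.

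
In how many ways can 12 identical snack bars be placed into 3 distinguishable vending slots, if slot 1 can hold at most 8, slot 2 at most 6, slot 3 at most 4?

25

By stars and bars, unrestricted non-negative solutions to x_1+…+x_3 = 12 number C(12+2,2) = 91.
Subtract solutions that violate a single cap (substitute x_i' = x_i − (cap_i+1)): x_1 ≥ 9 gives C(5,2) = 10; x_2 ≥ 7 gives C(7,2) = 21; x_3 ≥ 5 gives C(9,2) = 36. Together 67.
Add back pairs where two caps are both exceeded: 0 + 0 + 1 = 1.
By inclusion–exclusion the count is 91 − 67 + 1 = 25.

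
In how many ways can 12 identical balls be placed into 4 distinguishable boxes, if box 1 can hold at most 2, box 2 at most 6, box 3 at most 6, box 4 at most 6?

97

Without the upper bounds there are C(15,3) = 455 ways to split 12 among 4 boxes.
Subtract solutions that violate a single cap (substitute x_i' = x_i − (cap_i+1)): x_1 ≥ 3 gives C(12,3) = 220; x_2 ≥ 7 gives C(8,3) = 56; x_3 ≥ 7 gives C(8,3) = 56; x_4 ≥ 7 gives C(8,3) = 56. Together 388.
Add back pairs where two caps are both exceeded: 10 + 10 + 10 + 0 + 0 + 0 = 30.
By inclusion–exclusion the count is 455 − 388 + 30 = 97.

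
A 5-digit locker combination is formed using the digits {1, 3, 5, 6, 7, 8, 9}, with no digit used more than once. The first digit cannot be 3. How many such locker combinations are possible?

The first digit has 7−1 = 6 choices (anything except 3).
The remaining 4 digits are filled from the other 6 symbols without repetition: 6 × 5 × 4 × 3 = 360.
Total: 6 × 360 = 2160.

2160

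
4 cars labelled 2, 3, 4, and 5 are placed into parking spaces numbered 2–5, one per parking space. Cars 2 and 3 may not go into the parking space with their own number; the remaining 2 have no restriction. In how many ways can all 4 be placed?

14

Let Aᵢ (for i ∈ {2, 3}) be the placements that put car i in its forbidden parking space. Any j of these fix j positions, leaving (4−j)! ways to fill the rest, and there are C(2,j) ways to pick which j.
By inclusion–exclusion, the number of valid placements is Σ_{j=0}^{2} (−1)^j C(2,j)·(4−j)!.
Computing: 24 − 12 + 2 = 14.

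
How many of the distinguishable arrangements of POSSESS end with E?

30

With the last slot taken by E, it remains to arrange the other 6 letters (POSSSS).
Those 6 letters have S appearing 4 times, giving (6)!/(4!) = 30.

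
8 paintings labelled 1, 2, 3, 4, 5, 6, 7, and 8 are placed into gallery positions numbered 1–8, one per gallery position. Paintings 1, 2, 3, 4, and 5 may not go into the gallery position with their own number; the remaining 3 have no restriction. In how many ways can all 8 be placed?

Let Aᵢ (for 1 ≤ i ≤ 5) be the placements that put painting i in its forbidden gallery position. Any j of these fix j positions, leaving (8−j)! ways to fill the rest, and there are C(5,j) ways to pick which j.
By inclusion–exclusion, the number of valid placements is Σ_{j=0}^{5} (−1)^j C(5,j)·(8−j)!.
Computing: 40320 − 25200 + 7200 − 1200 + 120 − 6 = 21234.

21234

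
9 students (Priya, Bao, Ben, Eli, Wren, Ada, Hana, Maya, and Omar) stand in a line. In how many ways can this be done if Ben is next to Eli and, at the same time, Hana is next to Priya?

Treat {Ben,Eli} as one block (2 orders) and {Hana,Priya} as another (2 orders).
That leaves 7 units to arrange: 2 × 2 × 7! = 4 × 5040 = 20160.

20160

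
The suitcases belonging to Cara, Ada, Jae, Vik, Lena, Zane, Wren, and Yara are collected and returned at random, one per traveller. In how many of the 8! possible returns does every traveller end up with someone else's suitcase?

Let Aᵢ be the assignments in which traveller i gets their own suitcase. We want the size of the complement of A₁∪…∪A_8.
By inclusion–exclusion this is Σ_{j=0}^{8} (−1)^j C(8,j)·(8−j)!.
Computing: 40320 − 40320 + 20160 − 6720 + 1680 − 336 + 56 − 8 + 1 = 14833.

14833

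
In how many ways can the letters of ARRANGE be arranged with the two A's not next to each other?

900

Total arrangements of ARRANGE: 7!/(2!·2!) = 1260.
If the two A's are adjacent, glue them into one block, leaving 6 items to arrange: (6)!/(2!) = 360 ways.
Subtracting, 1260 − 360 = 900 arrangements keep the A's apart.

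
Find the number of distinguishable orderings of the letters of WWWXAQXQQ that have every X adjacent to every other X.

1120

Treat the 2 copies of X as a single block. The multiset to arrange is then {XX, A, Q, Q, Q, W, W, W}, 8 items in all.
That gives (8)!/(3!·3!) = 1120 arrangements.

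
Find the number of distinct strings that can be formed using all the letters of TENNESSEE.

3780

Letter multiplicities in TENNESSEE: E×4, N×2, S×2, T×1.
The number of distinct arrangements is 9!/(4!·2!·2!) = 362880/96 = 3780.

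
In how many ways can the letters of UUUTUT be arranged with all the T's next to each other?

5

Treat the 2 copies of T as a single block. The multiset to arrange is then {TT, U, U, U, U}, 5 items in all.
That gives (5)!/(4!) = 5 arrangements.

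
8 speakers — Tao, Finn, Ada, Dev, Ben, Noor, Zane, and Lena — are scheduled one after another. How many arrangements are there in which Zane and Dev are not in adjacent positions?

Of the 8! = 40320 arrangements, those with Zane and Dev adjacent number 2 × 7! = 10080 (treat the pair as a block with 2 internal orders).
So 40320 − 10080 = 30240 arrangements keep them apart.

30240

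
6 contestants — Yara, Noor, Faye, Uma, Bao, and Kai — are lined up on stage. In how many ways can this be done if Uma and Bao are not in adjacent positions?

480

There are 6! = 720 arrangements in all. If Uma and Bao are adjacent, merging them into one block gives 2·(5)! = 240 arrangements.
So 720 − 240 = 480 arrangements keep them apart.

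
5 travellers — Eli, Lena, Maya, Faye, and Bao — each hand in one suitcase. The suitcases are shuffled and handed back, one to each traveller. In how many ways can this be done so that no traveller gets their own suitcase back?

Count assignments avoiding every fixed point. For any j of the 5 travellers fixed to their own suitcase, the other 5−j can be arranged in (5−j)! ways.
By inclusion–exclusion this is Σ_{j=0}^{5} (−1)^j C(5,j)·(5−j)!.
Computing: 120 − 120 + 60 − 20 + 5 − 1 = 44.

44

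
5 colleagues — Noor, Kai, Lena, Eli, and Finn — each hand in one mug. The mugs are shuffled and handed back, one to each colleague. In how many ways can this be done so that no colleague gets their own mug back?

Let Aᵢ be the assignments in which colleague i gets their own mug. We want the size of the complement of A₁∪…∪A_5.
By inclusion–exclusion this is Σ_{j=0}^{5} (−1)^j C(5,j)·(5−j)!.
Computing: 120 − 120 + 60 − 20 + 5 − 1 = 44.

44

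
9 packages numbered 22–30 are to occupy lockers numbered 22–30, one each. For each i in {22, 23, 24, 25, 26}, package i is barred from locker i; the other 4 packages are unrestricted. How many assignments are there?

Let Aᵢ (for 22 ≤ i ≤ 26) be the placements that put package i in its forbidden locker. Any j of these fix j positions, leaving (9−j)! ways to fill the rest, and there are C(5,j) ways to pick which j.
By inclusion–exclusion, the number of valid placements is Σ_{j=0}^{5} (−1)^j C(5,j)·(9−j)!.
Computing: 362880 − 201600 + 50400 − 7200 + 600 − 24 = 205056.

205056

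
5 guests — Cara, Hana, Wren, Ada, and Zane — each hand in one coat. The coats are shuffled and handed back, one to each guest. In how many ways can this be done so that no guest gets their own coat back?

This is the derangement count D_5: permutations of 5 items with no fixed point.
By inclusion–exclusion this is Σ_{j=0}^{5} (−1)^j C(5,j)·(5−j)!.
Computing: 120 − 120 + 60 − 20 + 5 − 1 = 44.

44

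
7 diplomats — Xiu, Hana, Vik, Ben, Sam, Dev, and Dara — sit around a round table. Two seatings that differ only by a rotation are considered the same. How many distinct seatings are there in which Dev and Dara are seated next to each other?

240

Glue Dev and Dara into a block (2 internal orders). Seating 6 units around a circle gives (5)! arrangements.
So 2 × (5)! = 2 × 120 = 240.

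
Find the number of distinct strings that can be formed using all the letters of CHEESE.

The 6 letters of CHEESE have repeats: E appearing 3 times.
Dividing 6! = 720 by 3! = 6 for the repeated letters gives 120.

120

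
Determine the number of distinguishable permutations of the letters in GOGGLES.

840

GOGGLES has 7 letters with G appearing 3 times.
The number of distinct arrangements is 7!/(3!) = 5040/6 = 840.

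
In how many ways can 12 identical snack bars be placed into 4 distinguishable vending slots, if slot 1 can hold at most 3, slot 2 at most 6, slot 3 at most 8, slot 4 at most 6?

166

By stars and bars, unrestricted non-negative solutions to x_1+…+x_4 = 12 number C(12+3,3) = 455.
Subtract solutions that violate a single cap (substitute x_i' = x_i − (cap_i+1)): x_1 ≥ 4 gives C(11,3) = 165; x_2 ≥ 7 gives C(8,3) = 56; x_3 ≥ 9 gives C(6,3) = 20; x_4 ≥ 7 gives C(8,3) = 56. Together 297.
Add back pairs where two caps are both exceeded: 4 + 0 + 4 + 0 + 0 + 0 = 8.
By inclusion–exclusion the count is 455 − 297 + 8 = 166.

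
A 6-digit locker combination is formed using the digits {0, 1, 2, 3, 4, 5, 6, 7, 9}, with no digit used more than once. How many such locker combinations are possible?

60480

With no repetition, fill the 6 digits in order: 9 choices, then 8, down to 4.
That product is 9 × 8 × 7 × 6 × 5 × 4 = 60480.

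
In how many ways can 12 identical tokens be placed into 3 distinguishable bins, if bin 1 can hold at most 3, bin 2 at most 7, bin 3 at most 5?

10

By stars and bars, unrestricted non-negative solutions to x_1+…+x_3 = 12 number C(12+2,2) = 91.
Subtract solutions that violate a single cap (substitute x_i' = x_i − (cap_i+1)): x_1 ≥ 4 gives C(10,2) = 45; x_2 ≥ 8 gives C(6,2) = 15; x_3 ≥ 6 gives C(8,2) = 28. Together 88.
Add back pairs where two caps are both exceeded: 1 + 6 + 0 = 7.
By inclusion–exclusion the count is 91 − 88 + 7 = 10.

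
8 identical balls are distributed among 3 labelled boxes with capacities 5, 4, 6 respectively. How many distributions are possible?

Without the upper bounds there are C(10,2) = 45 ways to split 8 among 3 boxes.
Subtract solutions that violate a single cap (substitute x_i' = x_i − (cap_i+1)): x_1 ≥ 6 gives C(4,2) = 6; x_2 ≥ 5 gives C(5,2) = 10; x_3 ≥ 7 gives C(3,2) = 3. Together 19.
No two caps can be exceeded simultaneously, so the pair terms are all 0.
By inclusion–exclusion the count is 45 − 19 + 0 = 26.

26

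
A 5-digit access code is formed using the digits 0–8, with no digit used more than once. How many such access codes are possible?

With no repetition, fill the 5 digits in order: 9 choices, then 8, down to 5.
9 × 8 × 7 × 6 × 5 = 15120.

15120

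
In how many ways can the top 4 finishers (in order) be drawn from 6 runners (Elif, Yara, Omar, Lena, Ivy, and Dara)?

This is an ordered selection of 4 from 6: P(6,4).
That gives 6 × 5 × 4 × 3 = 360.

360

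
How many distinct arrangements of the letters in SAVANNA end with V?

60

With the last slot taken by V, it remains to arrange the other 6 letters (SAANNA).
Those 6 letters have A appearing 3 times and N appearing twice, giving (6)!/(3!·2!) = 60.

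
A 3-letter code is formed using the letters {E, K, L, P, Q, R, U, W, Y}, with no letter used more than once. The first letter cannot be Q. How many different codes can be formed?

The first letter has 9−1 = 8 choices (anything except Q).
The remaining 2 letters are filled from the other 8 symbols without repetition: 8 × 7 = 56.
Total: 8 × 56 = 448.

448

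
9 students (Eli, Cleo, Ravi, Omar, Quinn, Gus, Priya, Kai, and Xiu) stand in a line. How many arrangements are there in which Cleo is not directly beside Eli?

Of the 9! = 362880 arrangements, those with Cleo and Eli adjacent number 2 × 8! = 80640 (treat the pair as a block with 2 internal orders).
So 362880 − 80640 = 282240 arrangements keep them apart.

282240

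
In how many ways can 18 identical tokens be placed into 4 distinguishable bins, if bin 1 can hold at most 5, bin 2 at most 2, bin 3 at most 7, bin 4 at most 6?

Without the upper bounds there are C(21,3) = 1330 ways to split 18 among 4 bins.
Subtract solutions that violate a single cap (substitute x_i' = x_i − (cap_i+1)): x_1 ≥ 6 gives C(15,3) = 455; x_2 ≥ 3 gives C(18,3) = 816; x_3 ≥ 8 gives C(13,3) = 286; x_4 ≥ 7 gives C(14,3) = 364. Together 1921.
Add back pairs where two caps are both exceeded: 220 + 35 + 56 + 120 + 165 + 20 = 616.
Subtract triples: 4 + 10 + 0 + 1 = 15.
By inclusion–exclusion the count is 1330 − 1921 + 616 − 15 = 10.

10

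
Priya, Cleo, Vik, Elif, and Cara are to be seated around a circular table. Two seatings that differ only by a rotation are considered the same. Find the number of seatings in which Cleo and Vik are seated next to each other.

Glue Cleo and Vik into a block (2 internal orders). Seating 4 units around a circle gives (3)! arrangements.
So 2 × (3)! = 2 × 6 = 12.

12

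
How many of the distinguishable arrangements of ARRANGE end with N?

With the last slot taken by N, it remains to arrange the other 6 letters (ARRAGE).
Those 6 letters have A appearing twice and R appearing twice, giving (6)!/(2!·2!) = 180.

180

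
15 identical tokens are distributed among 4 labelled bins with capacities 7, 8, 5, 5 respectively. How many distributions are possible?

Ignoring the caps, the number of non-negative solutions to x_1+…+x_4 = 15 is C(18,3) = 816.
Subtract solutions that violate a single cap (substitute x_i' = x_i − (cap_i+1)): x_1 ≥ 8 gives C(10,3) = 120; x_2 ≥ 9 gives C(9,3) = 84; x_3 ≥ 6 gives C(12,3) = 220; x_4 ≥ 6 gives C(12,3) = 220. Together 644.
Add back pairs where two caps are both exceeded: 0 + 4 + 4 + 1 + 1 + 20 = 30.
By inclusion–exclusion the count is 816 − 644 + 30 = 202.

202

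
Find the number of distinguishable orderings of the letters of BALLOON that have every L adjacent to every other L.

360

Treat the 2 copies of L as a single block. The multiset to arrange is then {LL, A, B, N, O, O}, 6 items in all.
That gives (6)!/(2!) = 360 arrangements.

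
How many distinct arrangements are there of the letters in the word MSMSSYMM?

The 8 letters of MSMSSYMM have repeats: M appearing 4 times and S appearing 3 times.
So there are 8! / (4!·3!) = 280 distinguishable arrangements.

280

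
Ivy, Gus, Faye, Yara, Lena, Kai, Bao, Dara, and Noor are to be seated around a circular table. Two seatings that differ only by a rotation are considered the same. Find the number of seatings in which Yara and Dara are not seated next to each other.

All circular seatings of 9 people number (8)! = 40320.
Seatings with Yara beside Dara: treat them as a block with 2 internal orders, giving 2 × (7)! = 10080.
Subtracting, 40320 − 10080 = 30240.

30240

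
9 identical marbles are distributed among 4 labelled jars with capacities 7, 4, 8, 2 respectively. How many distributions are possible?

Ignoring the caps, the number of non-negative solutions to x_1+…+x_4 = 9 is C(12,3) = 220.
Subtract solutions that violate a single cap (substitute x_i' = x_i − (cap_i+1)): x_1 ≥ 8 gives C(4,3) = 4; x_2 ≥ 5 gives C(7,3) = 35; x_3 ≥ 9 gives C(3,3) = 1; x_4 ≥ 3 gives C(9,3) = 84. Together 124.
Add back pairs where two caps are both exceeded: 0 + 0 + 0 + 0 + 4 + 0 = 4.
By inclusion–exclusion the count is 220 − 124 + 4 = 100.

100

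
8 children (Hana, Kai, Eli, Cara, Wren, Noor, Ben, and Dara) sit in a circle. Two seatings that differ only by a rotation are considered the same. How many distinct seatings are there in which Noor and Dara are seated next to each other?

1440

Glue Noor and Dara into a block (2 internal orders). Seating 7 units around a circle gives (6)! arrangements.
So 2 × (6)! = 2 × 720 = 1440.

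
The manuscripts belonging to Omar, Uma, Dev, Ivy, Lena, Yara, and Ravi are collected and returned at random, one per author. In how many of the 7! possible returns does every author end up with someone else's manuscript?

Count assignments avoiding every fixed point. For any j of the 7 authors fixed to their own manuscript, the other 7−j can be arranged in (7−j)! ways.
By inclusion–exclusion this is Σ_{j=0}^{7} (−1)^j C(7,j)·(7−j)!.
Computing: 5040 − 5040 + 2520 − 840 + 210 − 42 + 7 − 1 = 1854.

1854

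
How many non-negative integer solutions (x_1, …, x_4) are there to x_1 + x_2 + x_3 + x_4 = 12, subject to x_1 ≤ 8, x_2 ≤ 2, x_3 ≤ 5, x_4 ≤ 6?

106

By stars and bars, unrestricted non-negative solutions to x_1+…+x_4 = 12 number C(12+3,3) = 455.
Subtract solutions that violate a single cap (substitute x_i' = x_i − (cap_i+1)): x_1 ≥ 9 gives C(6,3) = 20; x_2 ≥ 3 gives C(12,3) = 220; x_3 ≥ 6 gives C(9,3) = 84; x_4 ≥ 7 gives C(8,3) = 56. Together 380.
Add back pairs where two caps are both exceeded: 1 + 0 + 0 + 20 + 10 + 0 = 31.
By inclusion–exclusion the count is 455 − 380 + 31 = 106.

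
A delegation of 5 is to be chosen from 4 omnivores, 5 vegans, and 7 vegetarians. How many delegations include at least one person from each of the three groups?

Total 5-person selections from all 16: C(16,5) = 4368.
Selections missing a whole group: no omnivores → C(12,5) = 792; no vegans → C(11,5) = 462; no vegetarians → C(9,5) = 126.
Add back selections omitting two groups (i.e. drawn from a single group): C(4,5) + C(5,5) + C(7,5) = 22.
By inclusion–exclusion: 4368 − 1380 + 22 = 3010.

3010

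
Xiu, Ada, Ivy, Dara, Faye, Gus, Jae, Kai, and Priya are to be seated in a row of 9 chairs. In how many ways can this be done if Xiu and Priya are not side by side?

282240

Of the 9! = 362880 arrangements, those with Xiu and Priya adjacent number 2 × 8! = 80640 (treat the pair as a block with 2 internal orders).
So 362880 − 80640 = 282240 arrangements keep them apart.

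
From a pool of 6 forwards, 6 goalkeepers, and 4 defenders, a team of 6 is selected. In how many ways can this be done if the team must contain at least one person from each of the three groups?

Total 6-person selections from all 16: C(16,6) = 8008.
Selections missing a whole group: no forwards → C(10,6) = 210; no goalkeepers → C(10,6) = 210; no defenders → C(12,6) = 924.
Add back selections omitting two groups (i.e. drawn from a single group): C(6,6) + C(6,6) + C(4,6) = 2.
By inclusion–exclusion: 8008 − 1344 + 2 = 6666.

6666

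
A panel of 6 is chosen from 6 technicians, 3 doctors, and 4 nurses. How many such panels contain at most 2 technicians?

658

Split by how many technicians are chosen (0 through 2).
Sum: C(6,0)·C(7,6) + C(6,1)·C(7,5) + C(6,2)·C(7,4) = 7 + 126 + 525 = 658.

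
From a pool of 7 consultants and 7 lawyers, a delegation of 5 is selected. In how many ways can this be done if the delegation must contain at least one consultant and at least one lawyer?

1960

Unrestricted: C(14,5) = 2002 ways to pick any 5 of the 14.
Selections missing a whole group: no consultants → C(7,5) = 21; no lawyers → C(7,5) = 21.
Both groups omitted at once is impossible, so 2002 − 42 = 1960.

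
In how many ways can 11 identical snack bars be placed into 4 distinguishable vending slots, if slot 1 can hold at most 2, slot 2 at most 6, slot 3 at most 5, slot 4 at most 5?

Ignoring the caps, the number of non-negative solutions to x_1+…+x_4 = 11 is C(14,3) = 364.
Subtract solutions that violate a single cap (substitute x_i' = x_i − (cap_i+1)): x_1 ≥ 3 gives C(11,3) = 165; x_2 ≥ 7 gives C(7,3) = 35; x_3 ≥ 6 gives C(8,3) = 56; x_4 ≥ 6 gives C(8,3) = 56. Together 312.
Add back pairs where two caps are both exceeded: 4 + 10 + 10 + 0 + 0 + 0 = 24.
By inclusion–exclusion the count is 364 − 312 + 24 = 76.

76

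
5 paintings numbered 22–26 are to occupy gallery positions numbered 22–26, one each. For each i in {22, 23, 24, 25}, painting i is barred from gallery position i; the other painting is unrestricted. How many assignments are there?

53

Let Aᵢ (for 22 ≤ i ≤ 25) be the placements that put painting i in its forbidden gallery position. Any j of these fix j positions, leaving (5−j)! ways to fill the rest, and there are C(4,j) ways to pick which j.
By inclusion–exclusion, the number of valid placements is Σ_{j=0}^{4} (−1)^j C(4,j)·(5−j)!.
Computing: 120 − 96 + 36 − 8 + 1 = 53.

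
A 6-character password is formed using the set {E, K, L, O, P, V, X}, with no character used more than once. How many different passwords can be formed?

With no repetition, fill the 6 characters in order: 7 choices, then 6, down to 2.
That product is 7 × 6 × 5 × 4 × 3 × 2 = 5040.

5040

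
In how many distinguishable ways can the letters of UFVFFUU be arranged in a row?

140

UFVFFUU has 7 letters with F appearing 3 times and U appearing 3 times.
So there are 7! / (3!·3!) = 140 distinguishable arrangements.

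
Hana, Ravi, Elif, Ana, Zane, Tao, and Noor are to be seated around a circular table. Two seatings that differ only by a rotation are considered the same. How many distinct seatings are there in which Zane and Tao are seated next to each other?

240

Treat {Zane, Tao} as one unit (2 internal orders) and seat the resulting 6 units around the table: (5)! circular arrangements.
So 2 × (5)! = 2 × 120 = 240.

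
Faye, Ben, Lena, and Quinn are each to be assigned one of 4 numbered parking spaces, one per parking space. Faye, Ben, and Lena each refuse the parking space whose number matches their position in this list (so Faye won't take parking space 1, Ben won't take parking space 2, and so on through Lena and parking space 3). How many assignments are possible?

11

Let Aᵢ (for i ∈ {1, 2, 3}) be the placements that put person i in their forbidden parking space. Any j of these fix j positions, leaving (4−j)! ways to fill the rest, and there are C(3,j) ways to pick which j.
By inclusion–exclusion, the number of valid placements is Σ_{j=0}^{3} (−1)^j C(3,j)·(4−j)!.
Computing: 24 − 18 + 6 − 1 = 11.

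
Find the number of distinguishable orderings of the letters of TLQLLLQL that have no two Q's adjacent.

Total arrangements of TLQLLLQL: 8!/(5!·2!) = 168.
If the two Q's are adjacent, glue them into one block, leaving 7 items to arrange: (7)!/(5!) = 42 ways.
Hence 168 − 42 = 126.

126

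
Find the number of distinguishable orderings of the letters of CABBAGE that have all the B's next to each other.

360

Treat the 2 copies of B as a single block. The multiset to arrange is then {BB, A, A, C, E, G}, 6 items in all.
That gives (6)!/(2!) = 360 arrangements.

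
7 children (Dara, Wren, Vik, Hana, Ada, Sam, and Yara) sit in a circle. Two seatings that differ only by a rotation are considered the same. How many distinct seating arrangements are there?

Seat Dara anywhere (absorbing the rotational symmetry), then permute the other 6: (6)! = 720.

720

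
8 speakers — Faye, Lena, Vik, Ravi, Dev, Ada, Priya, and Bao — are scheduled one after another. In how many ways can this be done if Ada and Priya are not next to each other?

There are 8! = 40320 arrangements in all. If Ada and Priya are adjacent, merging them into one block gives 2·(7)! = 10080 arrangements.
So 40320 − 10080 = 30240 arrangements keep them apart.

30240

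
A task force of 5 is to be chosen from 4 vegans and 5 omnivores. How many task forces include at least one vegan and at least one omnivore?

125

Total 5-person selections from all 9: C(9,5) = 126.
Subtract selections that omit an entire group: no vegans → C(5,5) = 1; no omnivores → C(4,5) = 0.
Both groups omitted at once is impossible, so 126 − 1 = 125.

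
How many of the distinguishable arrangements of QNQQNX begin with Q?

With the first slot taken by Q, it remains to arrange the other 5 letters (NQQNX).
Those 5 letters have N appearing twice and Q appearing twice, giving (5)!/(2!·2!) = 30.

30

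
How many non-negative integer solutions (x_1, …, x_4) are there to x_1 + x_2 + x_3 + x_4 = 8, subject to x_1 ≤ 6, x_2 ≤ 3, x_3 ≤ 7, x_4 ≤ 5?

By stars and bars, unrestricted non-negative solutions to x_1+…+x_4 = 8 number C(8+3,3) = 165.
Subtract solutions that violate a single cap (substitute x_i' = x_i − (cap_i+1)): x_1 ≥ 7 gives C(4,3) = 4; x_2 ≥ 4 gives C(7,3) = 35; x_3 ≥ 8 gives C(3,3) = 1; x_4 ≥ 6 gives C(5,3) = 10. Together 50.
No two caps can be exceeded simultaneously, so the pair terms are all 0.
By inclusion–exclusion the count is 165 − 50 + 0 = 115.

115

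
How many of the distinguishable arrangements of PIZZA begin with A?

12

Fix A in the first position and arrange the remaining 4 letters.
Those 4 letters have Z appearing twice, giving (4)!/(2!) = 12.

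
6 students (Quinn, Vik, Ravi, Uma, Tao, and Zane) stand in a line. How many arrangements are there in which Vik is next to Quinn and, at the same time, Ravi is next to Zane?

Treat {Vik,Quinn} as one block (2 orders) and {Ravi,Zane} as another (2 orders).
That leaves 4 units to arrange: 2 × 2 × 4! = 4 × 24 = 96.

96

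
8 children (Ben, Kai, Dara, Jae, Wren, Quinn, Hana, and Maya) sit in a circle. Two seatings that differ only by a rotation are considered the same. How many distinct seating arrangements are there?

5040

Around a circle, 8 distinct people have 8!/8 = (7)! = 5040 rotationally distinct seatings.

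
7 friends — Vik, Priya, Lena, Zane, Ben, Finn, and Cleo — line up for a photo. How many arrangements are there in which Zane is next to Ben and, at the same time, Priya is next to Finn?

480

Treat {Zane,Ben} as one block (2 orders) and {Priya,Finn} as another (2 orders).
That leaves 5 units to arrange: 2 × 2 × 5! = 4 × 120 = 480.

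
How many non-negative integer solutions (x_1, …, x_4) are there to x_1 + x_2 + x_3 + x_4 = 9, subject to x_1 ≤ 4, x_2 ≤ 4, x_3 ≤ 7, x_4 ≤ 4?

111

By stars and bars, unrestricted non-negative solutions to x_1+…+x_4 = 9 number C(9+3,3) = 220.
Subtract solutions that violate a single cap (substitute x_i' = x_i − (cap_i+1)): x_1 ≥ 5 gives C(7,3) = 35; x_2 ≥ 5 gives C(7,3) = 35; x_3 ≥ 8 gives C(4,3) = 4; x_4 ≥ 5 gives C(7,3) = 35. Together 109.
No two caps can be exceeded simultaneously, so the pair terms are all 0.
By inclusion–exclusion the count is 220 − 109 + 0 = 111.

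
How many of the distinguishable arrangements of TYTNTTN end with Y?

15

With the last slot taken by Y, it remains to arrange the other 6 letters (TTNTTN).
Those 6 letters have N appearing twice and T appearing 4 times, giving (6)!/(4!·2!) = 15.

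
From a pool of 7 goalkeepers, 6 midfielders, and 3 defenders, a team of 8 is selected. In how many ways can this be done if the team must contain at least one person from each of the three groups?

11529

Unrestricted: C(16,8) = 12870 ways to pick any 8 of the 16.
Selections missing a whole group: no goalkeepers → C(9,8) = 9; no midfielders → C(10,8) = 45; no defenders → C(13,8) = 1287.
Add back selections omitting two groups (i.e. drawn from a single group): C(7,8) + C(6,8) + C(3,8) = 0.
By inclusion–exclusion: 12870 − 1341 + 0 = 11529.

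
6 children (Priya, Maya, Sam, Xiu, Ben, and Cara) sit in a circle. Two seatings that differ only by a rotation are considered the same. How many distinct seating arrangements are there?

120

Seat Priya anywhere (absorbing the rotational symmetry), then permute the other 5: (5)! = 120.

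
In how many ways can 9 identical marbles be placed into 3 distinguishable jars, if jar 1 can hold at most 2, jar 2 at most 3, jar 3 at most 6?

By stars and bars, unrestricted non-negative solutions to x_1+…+x_3 = 9 number C(9+2,2) = 55.
Subtract solutions that violate a single cap (substitute x_i' = x_i − (cap_i+1)): x_1 ≥ 3 gives C(8,2) = 28; x_2 ≥ 4 gives C(7,2) = 21; x_3 ≥ 7 gives C(4,2) = 6. Together 55.
Add back pairs where two caps are both exceeded: 6 + 0 + 0 = 6.
By inclusion–exclusion the count is 55 − 55 + 6 = 6.

6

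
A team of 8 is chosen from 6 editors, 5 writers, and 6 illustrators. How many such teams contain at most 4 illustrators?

Split by how many illustrators are chosen (0 through 4).
Sum: C(6,0)·C(11,8) + C(6,1)·C(11,7) + C(6,2)·C(11,6) + C(6,3)·C(11,5) + C(6,4)·C(11,4) = 165 + 1980 + 6930 + 9240 + 4950 = 23265.

23265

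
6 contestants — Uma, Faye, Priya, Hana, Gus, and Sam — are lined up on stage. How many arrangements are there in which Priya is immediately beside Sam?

Treat {Priya, Sam} as a single unit. There are 5 units to order, and the pair itself can be ordered 2 ways.
That gives 2 × 5! = 2 × 120 = 240.

240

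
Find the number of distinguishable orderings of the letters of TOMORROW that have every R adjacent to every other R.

840

Treat the 2 copies of R as a single block. The multiset to arrange is then {RR, M, O, O, O, T, W}, 7 items in all.
That gives (7)!/(3!) = 840 arrangements.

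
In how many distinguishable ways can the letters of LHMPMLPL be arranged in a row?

Letter multiplicities in LHMPMLPL: H×1, L×3, M×2, P×2.
The number of distinct arrangements is 8!/(3!·2!·2!) = 40320/24 = 1680.

1680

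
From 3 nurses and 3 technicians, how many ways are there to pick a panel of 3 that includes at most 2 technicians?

Split by how many technicians are chosen (0 through 2).
Sum: C(3,0)·C(3,3) + C(3,1)·C(3,2) + C(3,2)·C(3,1) = 1 + 9 + 9 = 19.

19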